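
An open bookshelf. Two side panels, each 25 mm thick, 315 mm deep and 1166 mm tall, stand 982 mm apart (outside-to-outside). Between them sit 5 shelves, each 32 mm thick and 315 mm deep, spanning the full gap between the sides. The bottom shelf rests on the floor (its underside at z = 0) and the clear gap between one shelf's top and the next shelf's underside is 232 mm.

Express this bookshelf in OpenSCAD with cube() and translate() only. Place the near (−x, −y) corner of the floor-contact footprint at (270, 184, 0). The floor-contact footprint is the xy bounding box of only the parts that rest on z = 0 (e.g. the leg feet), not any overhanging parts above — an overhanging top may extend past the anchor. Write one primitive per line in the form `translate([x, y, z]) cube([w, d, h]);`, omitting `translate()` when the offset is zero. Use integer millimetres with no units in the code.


translate([270, 184, 0]) cube([25, 315, 1166]);
translate([1227, 184, 0]) cube([25, 315, 1166]);
translate([295, 184, 0]) cube([932, 315, 32]);
translate([295, 184, 264]) cube([932, 315, 32]);
translate([295, 184, 528]) cube([932, 315, 32]);
translate([295, 184, 792]) cube([932, 315, 32]);
translate([295, 184, 1056]) cube([932, 315, 32]);


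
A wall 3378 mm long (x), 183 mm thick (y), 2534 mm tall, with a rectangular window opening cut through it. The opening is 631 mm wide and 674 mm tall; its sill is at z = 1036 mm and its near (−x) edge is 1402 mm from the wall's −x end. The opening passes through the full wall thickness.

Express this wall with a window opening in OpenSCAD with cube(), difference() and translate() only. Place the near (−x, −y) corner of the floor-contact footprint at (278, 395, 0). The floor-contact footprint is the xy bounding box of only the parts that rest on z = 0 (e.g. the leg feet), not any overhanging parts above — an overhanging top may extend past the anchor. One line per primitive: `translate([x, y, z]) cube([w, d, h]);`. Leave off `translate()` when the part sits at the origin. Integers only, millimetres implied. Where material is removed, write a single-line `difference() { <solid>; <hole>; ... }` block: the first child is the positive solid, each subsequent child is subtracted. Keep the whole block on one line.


difference() { translate([278, 395, 0]) cube([3378, 183, 2534]); translate([1680, 395, 1036]) cube([631, 183, 674]); }


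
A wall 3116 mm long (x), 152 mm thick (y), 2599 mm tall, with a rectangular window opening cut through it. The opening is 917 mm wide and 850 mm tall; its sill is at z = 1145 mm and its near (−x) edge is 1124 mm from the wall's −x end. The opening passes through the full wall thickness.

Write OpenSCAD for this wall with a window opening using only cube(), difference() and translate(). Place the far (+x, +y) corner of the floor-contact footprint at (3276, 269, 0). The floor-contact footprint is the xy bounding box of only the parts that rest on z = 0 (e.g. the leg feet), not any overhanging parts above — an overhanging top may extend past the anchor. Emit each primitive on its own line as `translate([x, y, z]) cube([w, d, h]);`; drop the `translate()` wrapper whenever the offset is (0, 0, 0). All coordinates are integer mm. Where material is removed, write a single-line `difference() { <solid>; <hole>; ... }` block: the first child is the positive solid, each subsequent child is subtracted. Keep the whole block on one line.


difference() { translate([160, 117, 0]) cube([3116, 152, 2599]); translate([1284, 117, 1145]) cube([917, 152, 850]); }


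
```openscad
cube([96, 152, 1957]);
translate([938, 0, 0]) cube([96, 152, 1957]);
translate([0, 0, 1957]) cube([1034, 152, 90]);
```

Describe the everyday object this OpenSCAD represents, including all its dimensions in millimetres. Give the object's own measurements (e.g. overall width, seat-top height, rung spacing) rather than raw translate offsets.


A door frame. The clear opening is 842 mm wide and 1957 mm high. Two 96 mm wide jambs, 152 mm deep, stand either side of the opening from the floor to the top of the opening. A 90 mm thick head sits across the top of both jambs, spanning the full outside width of the frame.


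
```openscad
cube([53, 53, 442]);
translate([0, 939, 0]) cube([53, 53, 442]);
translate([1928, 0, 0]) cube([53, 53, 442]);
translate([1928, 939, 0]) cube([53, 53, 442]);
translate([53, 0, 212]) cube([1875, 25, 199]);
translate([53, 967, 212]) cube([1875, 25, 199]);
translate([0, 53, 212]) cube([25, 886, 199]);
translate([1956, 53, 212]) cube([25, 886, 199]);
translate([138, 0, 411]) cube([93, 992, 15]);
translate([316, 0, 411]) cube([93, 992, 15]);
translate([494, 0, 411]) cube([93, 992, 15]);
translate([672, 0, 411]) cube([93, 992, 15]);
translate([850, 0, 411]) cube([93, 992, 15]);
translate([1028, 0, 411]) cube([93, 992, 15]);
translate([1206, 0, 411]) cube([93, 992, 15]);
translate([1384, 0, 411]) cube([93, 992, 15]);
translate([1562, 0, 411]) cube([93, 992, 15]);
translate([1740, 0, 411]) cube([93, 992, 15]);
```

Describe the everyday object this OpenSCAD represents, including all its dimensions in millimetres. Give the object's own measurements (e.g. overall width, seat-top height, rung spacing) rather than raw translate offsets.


A bed frame 1981 mm long (x) by 992 mm wide (y). Four 53×53 mm corner posts, 442 mm tall, at the corners of the footprint. Four rails of 25 mm thickness and 199 mm height run between adjacent posts with their undersides at z = 212 mm, their outer faces flush with the outside of the frame (the two x-running rails run between the posts' inner faces; the two y-running rails run between the posts' inner faces). 10 slats, each 93 mm wide (x) and 15 mm thick, lie across the top of the two x-running rails, running the full 992 mm width of the frame in y; along x they sit between the end posts with a 85 mm gap after the −x posts and between neighbouring slats, leaving 95 mm before the +x posts.


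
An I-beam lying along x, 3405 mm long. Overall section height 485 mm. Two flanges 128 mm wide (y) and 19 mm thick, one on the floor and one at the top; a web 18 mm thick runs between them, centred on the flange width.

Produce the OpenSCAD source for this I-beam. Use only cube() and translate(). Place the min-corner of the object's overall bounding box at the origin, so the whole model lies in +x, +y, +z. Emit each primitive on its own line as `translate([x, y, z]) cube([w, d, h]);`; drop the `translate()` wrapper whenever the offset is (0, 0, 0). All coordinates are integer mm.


cube([3405, 128, 19]);
translate([0, 55, 19]) cube([3405, 18, 447]);
translate([0, 0, 466]) cube([3405, 128, 19]);


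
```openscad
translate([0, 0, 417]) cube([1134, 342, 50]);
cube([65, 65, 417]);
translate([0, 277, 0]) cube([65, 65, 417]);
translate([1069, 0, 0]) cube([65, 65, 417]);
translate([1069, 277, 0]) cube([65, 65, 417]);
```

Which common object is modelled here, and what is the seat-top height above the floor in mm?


A bench. The seat-top height is 467 mm.

A long slab on four corner posts — a bench. The slab sits at z = 417 with thickness 50, so the top is 417 + 50 = 467 mm.


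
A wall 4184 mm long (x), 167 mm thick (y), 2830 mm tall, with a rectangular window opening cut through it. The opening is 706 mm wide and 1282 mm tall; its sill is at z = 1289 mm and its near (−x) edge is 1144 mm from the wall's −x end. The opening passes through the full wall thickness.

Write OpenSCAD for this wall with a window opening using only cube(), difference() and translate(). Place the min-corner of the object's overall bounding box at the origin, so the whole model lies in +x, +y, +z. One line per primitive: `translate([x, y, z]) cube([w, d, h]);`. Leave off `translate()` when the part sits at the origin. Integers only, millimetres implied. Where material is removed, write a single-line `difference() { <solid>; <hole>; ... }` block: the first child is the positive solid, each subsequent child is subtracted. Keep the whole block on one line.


difference() { cube([4184, 167, 2830]); translate([1144, 0, 1289]) cube([706, 167, 1282]); }


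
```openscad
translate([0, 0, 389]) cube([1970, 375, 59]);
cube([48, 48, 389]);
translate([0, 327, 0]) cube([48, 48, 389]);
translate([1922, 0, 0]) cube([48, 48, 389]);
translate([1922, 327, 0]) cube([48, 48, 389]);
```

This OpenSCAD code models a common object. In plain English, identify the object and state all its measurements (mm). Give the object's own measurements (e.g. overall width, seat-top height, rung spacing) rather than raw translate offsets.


A bench: a 1970×375 mm seat slab, 59 mm thick, top at z = 448 mm, on four 48×48 mm square legs flush with the seat corners and standing on z = 0.


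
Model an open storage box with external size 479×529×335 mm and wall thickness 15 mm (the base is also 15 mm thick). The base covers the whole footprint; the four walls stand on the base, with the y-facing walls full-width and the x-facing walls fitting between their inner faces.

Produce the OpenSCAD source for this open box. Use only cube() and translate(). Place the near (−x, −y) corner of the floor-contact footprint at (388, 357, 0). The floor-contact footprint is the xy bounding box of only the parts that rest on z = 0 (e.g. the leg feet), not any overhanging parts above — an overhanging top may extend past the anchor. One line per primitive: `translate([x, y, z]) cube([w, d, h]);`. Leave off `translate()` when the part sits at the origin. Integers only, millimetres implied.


translate([388, 357, 0]) cube([479, 529, 15]);
translate([388, 357, 15]) cube([479, 15, 320]);
translate([388, 871, 15]) cube([479, 15, 320]);
translate([388, 372, 15]) cube([15, 499, 320]);
translate([852, 372, 15]) cube([15, 499, 320]);


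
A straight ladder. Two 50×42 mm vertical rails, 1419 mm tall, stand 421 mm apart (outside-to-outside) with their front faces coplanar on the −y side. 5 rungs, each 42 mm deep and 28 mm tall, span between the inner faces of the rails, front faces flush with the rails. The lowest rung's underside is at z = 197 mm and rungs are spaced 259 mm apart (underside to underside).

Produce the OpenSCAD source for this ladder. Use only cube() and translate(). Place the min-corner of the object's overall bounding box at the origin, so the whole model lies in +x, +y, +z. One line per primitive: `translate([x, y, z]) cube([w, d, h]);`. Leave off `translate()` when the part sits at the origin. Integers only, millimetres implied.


cube([50, 42, 1419]);
translate([371, 0, 0]) cube([50, 42, 1419]);
translate([50, 0, 197]) cube([321, 42, 28]);
translate([50, 0, 456]) cube([321, 42, 28]);
translate([50, 0, 715]) cube([321, 42, 28]);
translate([50, 0, 974]) cube([321, 42, 28]);
translate([50, 0, 1233]) cube([321, 42, 28]);


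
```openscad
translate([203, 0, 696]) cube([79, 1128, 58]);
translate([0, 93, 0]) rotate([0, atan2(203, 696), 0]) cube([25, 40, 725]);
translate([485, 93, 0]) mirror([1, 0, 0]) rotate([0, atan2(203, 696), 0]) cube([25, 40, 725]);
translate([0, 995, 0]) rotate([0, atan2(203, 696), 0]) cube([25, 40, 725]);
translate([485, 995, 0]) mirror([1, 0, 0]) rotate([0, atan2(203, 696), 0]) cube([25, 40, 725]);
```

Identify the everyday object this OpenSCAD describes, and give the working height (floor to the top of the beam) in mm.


A sawhorse. The overall height is 754 mm.

A beam across two mirrored pairs of raked legs — a sawhorse. The beam's underside is at z = 696 (matching the legs' vertical rise in atan2(203, 696)) and the beam is 58 mm tall, so its top is at 696 + 58 = 754 mm. The raked legs top out at the beam's underside, so that is the highest point.


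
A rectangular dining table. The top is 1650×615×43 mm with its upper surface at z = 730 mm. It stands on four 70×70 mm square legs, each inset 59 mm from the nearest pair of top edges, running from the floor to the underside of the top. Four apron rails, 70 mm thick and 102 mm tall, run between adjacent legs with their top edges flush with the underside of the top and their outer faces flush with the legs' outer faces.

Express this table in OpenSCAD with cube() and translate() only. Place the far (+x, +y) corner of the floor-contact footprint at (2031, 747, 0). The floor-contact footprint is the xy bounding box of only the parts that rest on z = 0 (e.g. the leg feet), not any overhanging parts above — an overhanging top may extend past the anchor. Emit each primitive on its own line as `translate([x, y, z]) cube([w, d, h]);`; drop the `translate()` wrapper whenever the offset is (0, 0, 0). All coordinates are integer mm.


translate([440, 191, 687]) cube([1650, 615, 43]);
translate([499, 250, 0]) cube([70, 70, 687]);
translate([1961, 250, 0]) cube([70, 70, 687]);
translate([499, 677, 0]) cube([70, 70, 687]);
translate([1961, 677, 0]) cube([70, 70, 687]);
translate([569, 250, 585]) cube([1392, 70, 102]);
translate([569, 677, 585]) cube([1392, 70, 102]);
translate([499, 320, 585]) cube([70, 357, 102]);
translate([1961, 320, 585]) cube([70, 357, 102]);


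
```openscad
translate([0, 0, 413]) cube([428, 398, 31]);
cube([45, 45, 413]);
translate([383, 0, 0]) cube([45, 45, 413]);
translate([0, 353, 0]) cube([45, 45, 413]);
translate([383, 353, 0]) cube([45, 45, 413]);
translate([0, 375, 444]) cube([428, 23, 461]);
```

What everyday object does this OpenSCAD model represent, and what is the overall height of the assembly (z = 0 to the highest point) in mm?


A chair. The overall height is 905 mm.

A slab on four corner posts with a tall panel at the back — a chair. The seat slab sits at z = 413 with thickness 31, and the 461 mm backrest starts at the seat top, so the overall height is 413 + 31 + 461 = 905 mm.


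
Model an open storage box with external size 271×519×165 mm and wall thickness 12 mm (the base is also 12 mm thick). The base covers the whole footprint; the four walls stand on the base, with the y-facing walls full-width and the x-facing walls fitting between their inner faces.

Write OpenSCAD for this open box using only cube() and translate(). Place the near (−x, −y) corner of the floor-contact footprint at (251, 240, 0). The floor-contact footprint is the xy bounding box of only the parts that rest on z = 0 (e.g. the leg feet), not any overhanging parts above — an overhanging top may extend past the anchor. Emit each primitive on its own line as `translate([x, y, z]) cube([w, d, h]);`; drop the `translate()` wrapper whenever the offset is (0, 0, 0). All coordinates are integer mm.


translate([251, 240, 0]) cube([271, 519, 12]);
translate([251, 240, 12]) cube([271, 12, 153]);
translate([251, 747, 12]) cube([271, 12, 153]);
translate([251, 252, 12]) cube([12, 495, 153]);
translate([510, 252, 12]) cube([12, 495, 153]);


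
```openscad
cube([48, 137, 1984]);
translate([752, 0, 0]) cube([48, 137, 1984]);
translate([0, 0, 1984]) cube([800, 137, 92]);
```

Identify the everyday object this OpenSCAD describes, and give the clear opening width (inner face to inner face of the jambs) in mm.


A door frame. The clear opening width is 704 mm.

Two 1984 mm tall posts with a header on top — a door frame. The left jamb is 48 mm wide at x = 0; the right jamb starts at x = 752. The clear opening is 752 − 48 = 704 mm.


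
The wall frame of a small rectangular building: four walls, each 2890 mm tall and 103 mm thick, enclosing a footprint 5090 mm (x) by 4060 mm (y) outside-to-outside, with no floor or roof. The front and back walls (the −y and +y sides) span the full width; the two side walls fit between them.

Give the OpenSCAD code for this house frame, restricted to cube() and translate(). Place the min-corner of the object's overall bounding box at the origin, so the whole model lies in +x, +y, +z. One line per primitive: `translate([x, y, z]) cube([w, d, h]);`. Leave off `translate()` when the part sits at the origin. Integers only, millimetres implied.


cube([5090, 103, 2890]);
translate([0, 3957, 0]) cube([5090, 103, 2890]);
translate([0, 103, 0]) cube([103, 3854, 2890]);
translate([4987, 103, 0]) cube([103, 3854, 2890]);


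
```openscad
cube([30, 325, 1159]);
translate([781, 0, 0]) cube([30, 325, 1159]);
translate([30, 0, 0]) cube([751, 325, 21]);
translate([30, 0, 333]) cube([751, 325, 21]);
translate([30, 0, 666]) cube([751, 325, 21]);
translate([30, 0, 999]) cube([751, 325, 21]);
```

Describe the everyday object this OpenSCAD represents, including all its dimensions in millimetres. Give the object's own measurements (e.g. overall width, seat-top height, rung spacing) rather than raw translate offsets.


An open bookshelf. Two side panels, each 30 mm thick, 325 mm deep and 1159 mm tall, stand 811 mm apart (outside-to-outside). Between them sit 4 shelves, each 21 mm thick and 325 mm deep, spanning the full gap between the sides. The bottom shelf rests on the floor (its underside at z = 0) and the clear gap between one shelf's top and the next shelf's underside is 312 mm.


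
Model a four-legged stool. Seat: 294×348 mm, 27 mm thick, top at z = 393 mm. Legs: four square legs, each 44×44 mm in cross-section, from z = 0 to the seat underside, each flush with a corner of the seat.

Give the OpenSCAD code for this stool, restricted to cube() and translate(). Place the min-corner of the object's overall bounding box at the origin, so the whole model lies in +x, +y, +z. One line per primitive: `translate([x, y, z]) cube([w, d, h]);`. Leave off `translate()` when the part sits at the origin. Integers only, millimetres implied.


translate([0, 0, 366]) cube([294, 348, 27]);
cube([44, 44, 366]);
translate([250, 0, 0]) cube([44, 44, 366]);
translate([0, 304, 0]) cube([44, 44, 366]);
translate([250, 304, 0]) cube([44, 44, 366]);


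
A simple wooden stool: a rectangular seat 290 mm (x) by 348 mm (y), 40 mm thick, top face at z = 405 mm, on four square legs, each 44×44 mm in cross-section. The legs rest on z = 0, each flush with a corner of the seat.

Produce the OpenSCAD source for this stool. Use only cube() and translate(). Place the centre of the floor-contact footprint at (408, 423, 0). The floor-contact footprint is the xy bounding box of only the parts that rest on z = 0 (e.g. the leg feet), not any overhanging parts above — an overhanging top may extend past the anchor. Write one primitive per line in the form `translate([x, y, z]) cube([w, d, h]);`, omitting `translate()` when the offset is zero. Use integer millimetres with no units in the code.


// leg_h = 405 - 40 = 365
translate([263, 249, 365]) cube([290, 348, 40]);
translate([263, 249, 0]) cube([44, 44, 365]);
translate([509, 249, 0]) cube([44, 44, 365]);
translate([263, 553, 0]) cube([44, 44, 365]);
translate([509, 553, 0]) cube([44, 44, 365]);


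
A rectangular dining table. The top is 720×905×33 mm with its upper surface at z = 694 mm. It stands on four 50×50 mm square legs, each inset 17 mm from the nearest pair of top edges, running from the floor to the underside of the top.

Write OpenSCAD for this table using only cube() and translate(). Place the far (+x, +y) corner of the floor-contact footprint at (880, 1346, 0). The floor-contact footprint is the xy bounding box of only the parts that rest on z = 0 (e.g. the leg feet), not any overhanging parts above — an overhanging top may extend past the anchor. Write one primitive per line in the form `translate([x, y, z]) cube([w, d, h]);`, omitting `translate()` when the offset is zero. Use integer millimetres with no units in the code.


// leg_h = 694 - 33 = 661
translate([177, 458, 661]) cube([720, 905, 33]);
translate([194, 475, 0]) cube([50, 50, 661]);
translate([830, 475, 0]) cube([50, 50, 661]);
translate([194, 1296, 0]) cube([50, 50, 661]);
translate([830, 1296, 0]) cube([50, 50, 661]);


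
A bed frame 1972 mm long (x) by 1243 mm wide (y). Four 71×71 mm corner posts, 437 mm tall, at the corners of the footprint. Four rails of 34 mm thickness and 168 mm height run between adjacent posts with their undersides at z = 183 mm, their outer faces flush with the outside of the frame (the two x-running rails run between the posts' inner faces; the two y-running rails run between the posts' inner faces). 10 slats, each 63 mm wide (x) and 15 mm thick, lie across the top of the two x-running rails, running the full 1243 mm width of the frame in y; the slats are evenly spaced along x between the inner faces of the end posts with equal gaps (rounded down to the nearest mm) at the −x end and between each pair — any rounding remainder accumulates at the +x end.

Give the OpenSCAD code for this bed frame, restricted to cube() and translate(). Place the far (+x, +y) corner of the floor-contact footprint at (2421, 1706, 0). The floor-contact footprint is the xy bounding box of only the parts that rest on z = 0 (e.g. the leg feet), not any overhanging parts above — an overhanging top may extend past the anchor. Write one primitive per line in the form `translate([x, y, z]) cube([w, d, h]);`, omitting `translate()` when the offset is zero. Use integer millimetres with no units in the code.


translate([449, 463, 0]) cube([71, 71, 437]);
translate([449, 1635, 0]) cube([71, 71, 437]);
translate([2350, 463, 0]) cube([71, 71, 437]);
translate([2350, 1635, 0]) cube([71, 71, 437]);
translate([520, 463, 183]) cube([1830, 34, 168]);
translate([520, 1672, 183]) cube([1830, 34, 168]);
translate([449, 534, 183]) cube([34, 1101, 168]);
translate([2387, 534, 183]) cube([34, 1101, 168]);
translate([629, 463, 351]) cube([63, 1243, 15]);
translate([801, 463, 351]) cube([63, 1243, 15]);
translate([973, 463, 351]) cube([63, 1243, 15]);
translate([1145, 463, 351]) cube([63, 1243, 15]);
translate([1317, 463, 351]) cube([63, 1243, 15]);
translate([1489, 463, 351]) cube([63, 1243, 15]);
translate([1661, 463, 351]) cube([63, 1243, 15]);
translate([1833, 463, 351]) cube([63, 1243, 15]);
translate([2005, 463, 351]) cube([63, 1243, 15]);
translate([2177, 463, 351]) cube([63, 1243, 15]);


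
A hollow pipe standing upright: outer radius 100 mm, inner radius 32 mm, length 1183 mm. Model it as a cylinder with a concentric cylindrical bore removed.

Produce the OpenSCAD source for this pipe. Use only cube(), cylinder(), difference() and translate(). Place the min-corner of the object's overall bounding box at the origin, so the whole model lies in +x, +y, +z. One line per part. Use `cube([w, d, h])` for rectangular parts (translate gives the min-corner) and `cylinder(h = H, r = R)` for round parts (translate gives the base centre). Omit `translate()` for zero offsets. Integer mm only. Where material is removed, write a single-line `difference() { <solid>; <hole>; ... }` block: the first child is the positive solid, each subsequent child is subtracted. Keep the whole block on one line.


difference() { translate([100, 100, 0]) cylinder(h = 1183, r = 100); translate([100, 100, 0]) cylinder(h = 1183, r = 32); }


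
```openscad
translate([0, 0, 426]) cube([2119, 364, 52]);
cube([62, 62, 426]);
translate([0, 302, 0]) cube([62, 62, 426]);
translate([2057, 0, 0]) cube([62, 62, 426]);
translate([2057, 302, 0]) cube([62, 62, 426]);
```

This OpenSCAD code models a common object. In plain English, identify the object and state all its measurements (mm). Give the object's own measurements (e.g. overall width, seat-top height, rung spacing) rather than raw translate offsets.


A bench: a 2119×364 mm seat slab, 52 mm thick, top at z = 478 mm, on four 62×62 mm square legs flush with the seat corners and standing on z = 0.


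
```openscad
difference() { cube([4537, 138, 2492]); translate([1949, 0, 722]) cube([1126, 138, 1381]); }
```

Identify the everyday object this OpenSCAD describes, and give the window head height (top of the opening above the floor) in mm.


A wall with a window opening. The window head height is 2103 mm.

A wall with a rectangular opening subtracted — a window. Sill at z = 722, opening 1381 mm tall, so the head is at 722 + 1381 = 2103 mm.


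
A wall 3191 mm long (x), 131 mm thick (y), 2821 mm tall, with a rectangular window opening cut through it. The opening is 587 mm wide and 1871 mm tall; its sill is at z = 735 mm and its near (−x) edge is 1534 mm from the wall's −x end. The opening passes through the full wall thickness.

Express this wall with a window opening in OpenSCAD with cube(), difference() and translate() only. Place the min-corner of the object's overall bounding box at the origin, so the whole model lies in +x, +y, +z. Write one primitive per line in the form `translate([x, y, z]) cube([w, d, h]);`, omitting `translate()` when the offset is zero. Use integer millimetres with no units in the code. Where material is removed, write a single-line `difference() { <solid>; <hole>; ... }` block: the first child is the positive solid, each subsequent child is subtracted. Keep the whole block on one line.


difference() { cube([3191, 131, 2821]); translate([1534, 0, 735]) cube([587, 131, 1871]); }


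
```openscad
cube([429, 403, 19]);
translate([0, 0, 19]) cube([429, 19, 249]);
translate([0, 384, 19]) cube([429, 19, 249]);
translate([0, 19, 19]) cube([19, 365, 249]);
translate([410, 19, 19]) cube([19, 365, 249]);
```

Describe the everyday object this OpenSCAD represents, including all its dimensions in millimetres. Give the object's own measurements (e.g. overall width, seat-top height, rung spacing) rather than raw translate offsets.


An open-topped rectangular box: outside dimensions 429×403×268 mm, with a uniform wall and base thickness of 19 mm. The base is a full 429×403 slab on the floor; four walls sit on top of the base. The front and back walls (the −y and +y sides) span the full width; the two side walls fit between them.


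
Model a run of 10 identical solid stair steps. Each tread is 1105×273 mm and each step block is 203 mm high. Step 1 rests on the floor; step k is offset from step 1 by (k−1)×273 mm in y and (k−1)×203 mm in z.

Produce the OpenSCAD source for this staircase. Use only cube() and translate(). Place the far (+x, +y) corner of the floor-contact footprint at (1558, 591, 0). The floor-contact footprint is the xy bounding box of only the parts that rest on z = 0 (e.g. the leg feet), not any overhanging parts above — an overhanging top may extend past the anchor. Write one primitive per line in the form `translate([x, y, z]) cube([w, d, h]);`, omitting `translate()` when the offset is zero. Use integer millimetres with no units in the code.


translate([453, 318, 0]) cube([1105, 273, 203]);
translate([453, 591, 203]) cube([1105, 273, 203]);
translate([453, 864, 406]) cube([1105, 273, 203]);
translate([453, 1137, 609]) cube([1105, 273, 203]);
translate([453, 1410, 812]) cube([1105, 273, 203]);
translate([453, 1683, 1015]) cube([1105, 273, 203]);
translate([453, 1956, 1218]) cube([1105, 273, 203]);
translate([453, 2229, 1421]) cube([1105, 273, 203]);
translate([453, 2502, 1624]) cube([1105, 273, 203]);
translate([453, 2775, 1827]) cube([1105, 273, 203]);


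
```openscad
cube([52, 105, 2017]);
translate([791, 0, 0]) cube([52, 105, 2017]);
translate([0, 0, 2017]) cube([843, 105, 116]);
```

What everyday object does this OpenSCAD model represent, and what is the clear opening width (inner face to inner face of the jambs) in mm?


A door frame. The clear opening width is 739 mm.

Two 2017 mm tall posts with a header on top — a door frame. The left jamb is 52 mm wide at x = 0; the right jamb starts at x = 791. The clear opening is 791 − 52 = 739 mm.


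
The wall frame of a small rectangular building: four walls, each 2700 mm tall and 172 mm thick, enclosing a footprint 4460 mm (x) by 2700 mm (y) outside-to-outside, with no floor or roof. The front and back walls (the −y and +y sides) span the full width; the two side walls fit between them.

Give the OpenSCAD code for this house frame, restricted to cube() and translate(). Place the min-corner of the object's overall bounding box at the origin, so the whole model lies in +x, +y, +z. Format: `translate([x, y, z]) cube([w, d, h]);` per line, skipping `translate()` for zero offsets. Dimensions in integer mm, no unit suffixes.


cube([4460, 172, 2700]);
translate([0, 2528, 0]) cube([4460, 172, 2700]);
translate([0, 172, 0]) cube([172, 2356, 2700]);
translate([4288, 172, 0]) cube([172, 2356, 2700]);


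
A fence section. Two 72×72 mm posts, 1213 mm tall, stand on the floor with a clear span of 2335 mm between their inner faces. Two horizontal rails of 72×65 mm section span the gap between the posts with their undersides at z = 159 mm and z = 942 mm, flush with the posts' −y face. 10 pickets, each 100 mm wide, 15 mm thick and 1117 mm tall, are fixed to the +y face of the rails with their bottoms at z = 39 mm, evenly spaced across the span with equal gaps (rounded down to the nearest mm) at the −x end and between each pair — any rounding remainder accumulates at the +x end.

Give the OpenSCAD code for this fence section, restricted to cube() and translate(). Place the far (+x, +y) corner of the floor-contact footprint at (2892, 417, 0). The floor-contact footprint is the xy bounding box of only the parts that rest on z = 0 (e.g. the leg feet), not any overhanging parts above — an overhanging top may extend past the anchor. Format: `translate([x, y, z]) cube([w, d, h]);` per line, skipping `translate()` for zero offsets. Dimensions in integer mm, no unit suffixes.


translate([413, 345, 0]) cube([72, 72, 1213]);
translate([2820, 345, 0]) cube([72, 72, 1213]);
translate([485, 345, 159]) cube([2335, 72, 65]);
translate([485, 345, 942]) cube([2335, 72, 65]);
translate([606, 417, 39]) cube([100, 15, 1117]);
translate([827, 417, 39]) cube([100, 15, 1117]);
translate([1048, 417, 39]) cube([100, 15, 1117]);
translate([1269, 417, 39]) cube([100, 15, 1117]);
translate([1490, 417, 39]) cube([100, 15, 1117]);
translate([1711, 417, 39]) cube([100, 15, 1117]);
translate([1932, 417, 39]) cube([100, 15, 1117]);
translate([2153, 417, 39]) cube([100, 15, 1117]);
translate([2374, 417, 39]) cube([100, 15, 1117]);
translate([2595, 417, 39]) cube([100, 15, 1117]);


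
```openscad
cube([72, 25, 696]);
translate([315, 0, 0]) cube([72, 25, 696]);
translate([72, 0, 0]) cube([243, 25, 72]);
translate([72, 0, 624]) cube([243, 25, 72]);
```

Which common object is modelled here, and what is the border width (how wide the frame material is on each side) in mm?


A picture frame. The border width is 72 mm.

Four thin pieces enclosing a rectangular opening — a picture frame. The two full-height stiles are 696 mm tall; the top rail sits at z = 624 and is 72 mm tall, so the border above the opening is 696 − 624 = 72 mm, matching the stile x-width.


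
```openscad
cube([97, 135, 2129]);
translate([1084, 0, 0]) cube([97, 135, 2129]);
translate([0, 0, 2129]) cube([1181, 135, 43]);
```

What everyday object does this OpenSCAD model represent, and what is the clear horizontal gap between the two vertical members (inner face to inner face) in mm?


A door frame. The clear opening width is 987 mm.

Two 2129 mm tall posts with a header on top — a door frame. The left jamb is 97 mm wide at x = 0; the right jamb starts at x = 1084. The clear opening is 1084 − 97 = 987 mm.


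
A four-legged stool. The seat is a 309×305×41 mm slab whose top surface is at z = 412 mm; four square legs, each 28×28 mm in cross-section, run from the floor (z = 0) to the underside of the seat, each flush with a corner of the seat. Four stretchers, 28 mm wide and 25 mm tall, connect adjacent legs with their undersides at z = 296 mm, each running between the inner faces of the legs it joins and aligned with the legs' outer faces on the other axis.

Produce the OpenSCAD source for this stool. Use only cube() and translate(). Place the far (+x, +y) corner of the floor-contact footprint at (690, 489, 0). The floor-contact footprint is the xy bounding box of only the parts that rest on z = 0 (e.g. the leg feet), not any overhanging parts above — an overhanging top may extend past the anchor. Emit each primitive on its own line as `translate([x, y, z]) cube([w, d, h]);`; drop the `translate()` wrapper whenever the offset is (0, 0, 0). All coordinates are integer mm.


translate([381, 184, 371]) cube([309, 305, 41]);
translate([381, 184, 0]) cube([28, 28, 371]);
translate([662, 184, 0]) cube([28, 28, 371]);
translate([381, 461, 0]) cube([28, 28, 371]);
translate([662, 461, 0]) cube([28, 28, 371]);
translate([409, 184, 296]) cube([253, 28, 25]);
translate([409, 461, 296]) cube([253, 28, 25]);
translate([381, 212, 296]) cube([28, 249, 25]);
translate([662, 212, 296]) cube([28, 249, 25]);


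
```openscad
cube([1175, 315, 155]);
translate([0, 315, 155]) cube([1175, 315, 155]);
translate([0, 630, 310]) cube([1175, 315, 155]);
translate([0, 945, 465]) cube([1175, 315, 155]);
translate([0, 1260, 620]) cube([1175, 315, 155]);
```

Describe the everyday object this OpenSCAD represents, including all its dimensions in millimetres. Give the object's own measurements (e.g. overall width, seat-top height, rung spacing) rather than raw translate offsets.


A straight staircase of 5 solid steps. Each step is 1175 mm wide (x), 315 mm deep (y, the going) and 155 mm tall (the rise). The first step rests on the floor; each subsequent step sits one going further in +y and one rise higher in +z, directly behind and above the previous step with no overlap.


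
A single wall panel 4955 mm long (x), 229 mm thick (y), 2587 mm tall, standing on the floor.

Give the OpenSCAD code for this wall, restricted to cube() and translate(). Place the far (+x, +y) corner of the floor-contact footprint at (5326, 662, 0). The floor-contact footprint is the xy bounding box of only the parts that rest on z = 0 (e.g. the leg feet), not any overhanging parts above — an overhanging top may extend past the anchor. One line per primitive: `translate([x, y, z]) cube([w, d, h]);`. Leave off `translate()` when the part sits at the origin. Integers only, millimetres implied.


translate([371, 433, 0]) cube([4955, 229, 2587]);


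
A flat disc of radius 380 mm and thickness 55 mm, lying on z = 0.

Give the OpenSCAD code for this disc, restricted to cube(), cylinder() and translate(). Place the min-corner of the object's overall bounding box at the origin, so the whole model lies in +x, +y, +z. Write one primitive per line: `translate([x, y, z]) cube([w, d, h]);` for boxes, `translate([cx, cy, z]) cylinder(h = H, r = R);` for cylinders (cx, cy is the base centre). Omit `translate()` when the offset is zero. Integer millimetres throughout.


translate([380, 380, 0]) cylinder(h = 55, r = 380);


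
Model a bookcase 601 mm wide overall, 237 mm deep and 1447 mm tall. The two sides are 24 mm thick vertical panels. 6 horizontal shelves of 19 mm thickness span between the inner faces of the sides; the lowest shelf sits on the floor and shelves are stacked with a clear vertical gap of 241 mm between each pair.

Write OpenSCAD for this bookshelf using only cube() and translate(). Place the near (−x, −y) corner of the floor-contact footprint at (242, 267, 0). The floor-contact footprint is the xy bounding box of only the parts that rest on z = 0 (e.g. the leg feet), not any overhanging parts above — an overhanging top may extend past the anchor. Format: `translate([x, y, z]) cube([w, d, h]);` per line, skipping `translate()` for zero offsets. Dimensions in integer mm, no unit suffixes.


translate([242, 267, 0]) cube([24, 237, 1447]);
translate([819, 267, 0]) cube([24, 237, 1447]);
translate([266, 267, 0]) cube([553, 237, 19]);
translate([266, 267, 260]) cube([553, 237, 19]);
translate([266, 267, 520]) cube([553, 237, 19]);
translate([266, 267, 780]) cube([553, 237, 19]);
translate([266, 267, 1040]) cube([553, 237, 19]);
translate([266, 267, 1300]) cube([553, 237, 19]);


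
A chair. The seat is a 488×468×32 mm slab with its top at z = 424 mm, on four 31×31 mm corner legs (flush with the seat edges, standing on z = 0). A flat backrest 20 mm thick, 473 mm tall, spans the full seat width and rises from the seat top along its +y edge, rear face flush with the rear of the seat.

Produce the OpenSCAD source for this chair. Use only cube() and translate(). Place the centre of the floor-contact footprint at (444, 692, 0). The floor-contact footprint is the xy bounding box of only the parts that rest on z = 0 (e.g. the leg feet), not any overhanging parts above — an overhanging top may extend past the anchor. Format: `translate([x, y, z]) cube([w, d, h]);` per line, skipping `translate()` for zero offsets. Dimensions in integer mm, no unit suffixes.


translate([200, 458, 392]) cube([488, 468, 32]);
translate([200, 458, 0]) cube([31, 31, 392]);
translate([657, 458, 0]) cube([31, 31, 392]);
translate([200, 895, 0]) cube([31, 31, 392]);
translate([657, 895, 0]) cube([31, 31, 392]);
translate([200, 906, 424]) cube([488, 20, 473]);


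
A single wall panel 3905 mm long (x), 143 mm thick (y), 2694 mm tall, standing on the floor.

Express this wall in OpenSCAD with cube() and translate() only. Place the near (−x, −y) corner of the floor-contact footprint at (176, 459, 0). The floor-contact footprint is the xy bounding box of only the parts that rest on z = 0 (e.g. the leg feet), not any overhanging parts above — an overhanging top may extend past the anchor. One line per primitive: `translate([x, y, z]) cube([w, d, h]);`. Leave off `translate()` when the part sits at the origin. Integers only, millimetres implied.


translate([176, 459, 0]) cube([3905, 143, 2694]);


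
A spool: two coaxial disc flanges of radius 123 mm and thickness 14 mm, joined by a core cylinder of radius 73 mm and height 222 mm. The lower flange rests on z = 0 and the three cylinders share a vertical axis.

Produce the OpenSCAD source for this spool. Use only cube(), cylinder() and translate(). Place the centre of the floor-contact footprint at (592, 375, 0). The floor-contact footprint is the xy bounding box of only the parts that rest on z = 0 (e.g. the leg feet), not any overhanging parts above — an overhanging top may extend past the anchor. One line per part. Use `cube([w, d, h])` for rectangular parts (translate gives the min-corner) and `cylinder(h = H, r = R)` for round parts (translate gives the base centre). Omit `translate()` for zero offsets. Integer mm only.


translate([592, 375, 0]) cylinder(h = 14, r = 123);
translate([592, 375, 14]) cylinder(h = 222, r = 73);
translate([592, 375, 236]) cylinder(h = 14, r = 123);


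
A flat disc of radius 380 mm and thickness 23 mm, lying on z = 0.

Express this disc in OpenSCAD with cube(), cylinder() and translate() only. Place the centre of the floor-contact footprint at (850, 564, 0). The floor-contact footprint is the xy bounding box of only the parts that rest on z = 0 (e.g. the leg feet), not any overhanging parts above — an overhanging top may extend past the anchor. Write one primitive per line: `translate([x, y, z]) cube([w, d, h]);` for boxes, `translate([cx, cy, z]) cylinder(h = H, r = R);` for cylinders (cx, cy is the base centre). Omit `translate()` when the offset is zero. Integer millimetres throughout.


translate([850, 564, 0]) cylinder(h = 23, r = 380);


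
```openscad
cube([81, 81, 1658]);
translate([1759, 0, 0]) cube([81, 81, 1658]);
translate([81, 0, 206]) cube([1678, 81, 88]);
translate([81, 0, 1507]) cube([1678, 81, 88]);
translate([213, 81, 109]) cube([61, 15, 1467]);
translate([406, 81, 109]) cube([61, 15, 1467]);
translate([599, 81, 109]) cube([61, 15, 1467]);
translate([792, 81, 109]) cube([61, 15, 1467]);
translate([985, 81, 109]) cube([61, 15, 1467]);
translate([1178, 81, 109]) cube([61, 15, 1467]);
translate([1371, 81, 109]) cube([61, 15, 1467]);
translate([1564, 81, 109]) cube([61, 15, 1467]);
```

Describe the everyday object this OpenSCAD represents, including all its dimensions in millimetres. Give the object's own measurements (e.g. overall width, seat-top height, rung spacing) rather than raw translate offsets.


A fence section. Two 81×81 mm posts, 1658 mm tall, stand on the floor with a clear span of 1678 mm between their inner faces. Two horizontal rails of 81×88 mm section span the gap between the posts with their undersides at z = 206 mm and z = 1507 mm, flush with the posts' −y face. 8 pickets, each 61 mm wide, 15 mm thick and 1467 mm tall, are fixed to the +y face of the rails with their bottoms at z = 109 mm, spaced across the span with a 132 mm gap after the −x post and between neighbouring pickets, with 134 mm left before the +x post.
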